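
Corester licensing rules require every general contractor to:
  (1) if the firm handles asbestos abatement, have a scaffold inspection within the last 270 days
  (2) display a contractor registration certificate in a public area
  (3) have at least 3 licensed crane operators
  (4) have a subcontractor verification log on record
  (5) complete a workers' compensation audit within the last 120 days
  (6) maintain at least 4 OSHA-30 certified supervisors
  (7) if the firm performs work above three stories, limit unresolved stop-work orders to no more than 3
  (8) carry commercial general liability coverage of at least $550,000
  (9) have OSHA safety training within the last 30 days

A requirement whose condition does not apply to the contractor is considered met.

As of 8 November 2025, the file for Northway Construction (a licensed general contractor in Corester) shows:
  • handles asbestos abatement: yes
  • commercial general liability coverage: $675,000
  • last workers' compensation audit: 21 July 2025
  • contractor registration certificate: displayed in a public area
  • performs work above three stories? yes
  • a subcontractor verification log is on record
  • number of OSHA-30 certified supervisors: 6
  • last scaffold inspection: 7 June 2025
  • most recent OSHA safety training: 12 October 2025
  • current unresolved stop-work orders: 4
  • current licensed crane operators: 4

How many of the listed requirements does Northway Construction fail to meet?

1

1. condition 'handles asbestos abatement' holds; scaffold inspection 154 days ago vs limit 270 → met
2. contractor registration certificate present → met
3. licensed crane operators 4 ≥ 3 → met
4. subcontractor verification log present → met
5. workers' compensation audit 110 days ago vs limit 120 → met
6. OSHA-30 certified supervisors 6 ≥ 4 → met
7. condition 'performs work above three stories' holds; unresolved stop-work orders 4 > 3 → not met
8. commercial general liability coverage $675,000 ≥ $550,000 → met
9. OSHA safety training 27 days ago vs limit 30 → met
Not met: 1 of 9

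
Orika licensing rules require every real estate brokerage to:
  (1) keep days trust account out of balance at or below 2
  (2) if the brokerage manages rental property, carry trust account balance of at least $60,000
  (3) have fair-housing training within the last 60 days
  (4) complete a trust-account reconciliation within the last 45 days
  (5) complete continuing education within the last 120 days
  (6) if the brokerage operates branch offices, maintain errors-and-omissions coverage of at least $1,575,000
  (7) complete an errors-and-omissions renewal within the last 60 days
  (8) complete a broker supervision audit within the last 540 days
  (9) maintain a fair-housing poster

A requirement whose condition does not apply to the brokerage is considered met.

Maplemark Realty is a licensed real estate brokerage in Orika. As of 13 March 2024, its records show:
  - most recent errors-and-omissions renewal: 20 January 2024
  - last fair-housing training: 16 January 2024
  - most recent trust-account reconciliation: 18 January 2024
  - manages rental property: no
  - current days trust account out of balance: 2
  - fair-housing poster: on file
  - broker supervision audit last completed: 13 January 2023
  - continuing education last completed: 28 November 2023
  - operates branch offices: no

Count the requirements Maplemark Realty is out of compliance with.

1

1. days trust account out of balance 2 ≤ 2 → met
2. condition 'manages rental property' does not hold → requirement n/a → met
3. fair-housing training 57 days ago vs limit 60 → met
4. trust-account reconciliation 55 days ago vs limit 45 → not met
5. continuing education 106 days ago vs limit 120 → met
6. condition 'operates branch offices' does not hold → requirement n/a → met
7. errors-and-omissions renewal 53 days ago vs limit 60 → met
8. broker supervision audit 425 days ago vs limit 540 → met
9. fair-housing poster present → met
Not met: 1 of 9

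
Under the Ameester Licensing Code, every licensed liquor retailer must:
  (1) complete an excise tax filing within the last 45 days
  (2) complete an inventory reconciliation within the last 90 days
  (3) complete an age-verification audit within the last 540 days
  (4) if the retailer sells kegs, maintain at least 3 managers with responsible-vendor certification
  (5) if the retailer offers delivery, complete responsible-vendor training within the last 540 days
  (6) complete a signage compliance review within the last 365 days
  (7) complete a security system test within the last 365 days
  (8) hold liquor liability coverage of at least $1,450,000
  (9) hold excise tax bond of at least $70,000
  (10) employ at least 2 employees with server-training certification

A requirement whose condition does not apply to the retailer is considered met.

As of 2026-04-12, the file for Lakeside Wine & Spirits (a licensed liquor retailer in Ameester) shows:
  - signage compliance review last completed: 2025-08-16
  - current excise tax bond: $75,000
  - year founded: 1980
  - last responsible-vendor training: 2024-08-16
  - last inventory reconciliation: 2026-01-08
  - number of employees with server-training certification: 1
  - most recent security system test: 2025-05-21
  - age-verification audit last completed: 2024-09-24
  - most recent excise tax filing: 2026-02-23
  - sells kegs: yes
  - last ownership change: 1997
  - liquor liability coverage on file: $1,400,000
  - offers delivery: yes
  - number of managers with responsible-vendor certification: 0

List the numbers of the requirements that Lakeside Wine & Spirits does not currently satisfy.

1. excise tax filing 48 days ago vs limit 45 → not met
2. inventory reconciliation 94 days ago vs limit 90 → not met
3. age-verification audit 565 days ago vs limit 540 → not met
4. condition 'sells kegs' holds; managers with responsible-vendor certification 0 < 3 → not met
5. condition 'offers delivery' holds; responsible-vendor training 604 days ago vs limit 540 → not met
6. signage compliance review 239 days ago vs limit 365 → met
7. security system test 326 days ago vs limit 365 → met
8. liquor liability coverage $1,400,000 < $1,450,000 → not met
9. excise tax bond $75,000 ≥ $70,000 → met
10. employees with server-training certification 1 < 2 → not met
Not met: 1, 2, 3, 4, 5, 8, 10

1, 2, 3, 4, 5, 8, 10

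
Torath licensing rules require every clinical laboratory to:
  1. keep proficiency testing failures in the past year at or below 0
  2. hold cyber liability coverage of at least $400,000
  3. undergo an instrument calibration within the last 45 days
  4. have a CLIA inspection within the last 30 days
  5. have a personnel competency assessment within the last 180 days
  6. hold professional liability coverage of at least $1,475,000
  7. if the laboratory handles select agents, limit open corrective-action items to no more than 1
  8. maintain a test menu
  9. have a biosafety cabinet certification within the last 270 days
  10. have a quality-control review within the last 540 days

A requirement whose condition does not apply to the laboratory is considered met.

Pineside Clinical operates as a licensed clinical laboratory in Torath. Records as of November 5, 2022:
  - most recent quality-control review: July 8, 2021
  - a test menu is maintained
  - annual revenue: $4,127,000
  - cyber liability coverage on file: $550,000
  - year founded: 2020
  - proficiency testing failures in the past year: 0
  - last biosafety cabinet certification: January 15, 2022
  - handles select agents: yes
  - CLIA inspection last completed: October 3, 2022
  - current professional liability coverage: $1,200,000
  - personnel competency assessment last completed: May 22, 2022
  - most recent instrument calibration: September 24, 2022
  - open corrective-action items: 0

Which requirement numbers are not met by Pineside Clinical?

1. proficiency testing failures in the past year 0 ≤ 0 → met
2. cyber liability coverage $550,000 ≥ $400,000 → met
3. instrument calibration 42 days ago vs limit 45 → met
4. CLIA inspection 33 days ago vs limit 30 → not met
5. personnel competency assessment 167 days ago vs limit 180 → met
6. professional liability coverage $1,200,000 < $1,475,000 → not met
7. condition 'handles select agents' holds; open corrective-action items 0 ≤ 1 → met
8. test menu present → met
9. biosafety cabinet certification 294 days ago vs limit 270 → not met
10. quality-control review 485 days ago vs limit 540 → met
Not met: 4, 6, 9

4, 6, 9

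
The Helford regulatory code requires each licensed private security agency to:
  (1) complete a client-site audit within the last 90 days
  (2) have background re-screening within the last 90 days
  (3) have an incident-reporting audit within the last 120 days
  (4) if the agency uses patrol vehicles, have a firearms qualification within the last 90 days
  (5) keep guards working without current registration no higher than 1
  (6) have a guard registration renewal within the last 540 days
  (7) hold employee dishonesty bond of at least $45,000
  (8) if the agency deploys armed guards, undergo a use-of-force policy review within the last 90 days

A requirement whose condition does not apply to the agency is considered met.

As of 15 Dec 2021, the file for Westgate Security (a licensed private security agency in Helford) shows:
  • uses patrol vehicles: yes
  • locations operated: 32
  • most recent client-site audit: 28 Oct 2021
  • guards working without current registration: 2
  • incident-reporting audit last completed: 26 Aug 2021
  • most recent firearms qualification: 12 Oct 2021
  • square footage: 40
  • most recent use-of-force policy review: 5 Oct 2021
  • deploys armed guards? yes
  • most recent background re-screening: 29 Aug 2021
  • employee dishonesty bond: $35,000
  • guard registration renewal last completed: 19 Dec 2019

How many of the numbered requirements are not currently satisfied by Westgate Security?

1. client-site audit 48 days ago vs limit 90 → met
2. background re-screening 108 days ago vs limit 90 → not met
3. incident-reporting audit 111 days ago vs limit 120 → met
4. condition 'uses patrol vehicles' holds; firearms qualification 64 days ago vs limit 90 → met
5. guards working without current registration 2 > 1 → not met
6. guard registration renewal 727 days ago vs limit 540 → not met
7. employee dishonesty bond $35,000 < $45,000 → not met
8. condition 'deploys armed guards' holds; use-of-force policy review 71 days ago vs limit 90 → met
Not met: 4 of 8

4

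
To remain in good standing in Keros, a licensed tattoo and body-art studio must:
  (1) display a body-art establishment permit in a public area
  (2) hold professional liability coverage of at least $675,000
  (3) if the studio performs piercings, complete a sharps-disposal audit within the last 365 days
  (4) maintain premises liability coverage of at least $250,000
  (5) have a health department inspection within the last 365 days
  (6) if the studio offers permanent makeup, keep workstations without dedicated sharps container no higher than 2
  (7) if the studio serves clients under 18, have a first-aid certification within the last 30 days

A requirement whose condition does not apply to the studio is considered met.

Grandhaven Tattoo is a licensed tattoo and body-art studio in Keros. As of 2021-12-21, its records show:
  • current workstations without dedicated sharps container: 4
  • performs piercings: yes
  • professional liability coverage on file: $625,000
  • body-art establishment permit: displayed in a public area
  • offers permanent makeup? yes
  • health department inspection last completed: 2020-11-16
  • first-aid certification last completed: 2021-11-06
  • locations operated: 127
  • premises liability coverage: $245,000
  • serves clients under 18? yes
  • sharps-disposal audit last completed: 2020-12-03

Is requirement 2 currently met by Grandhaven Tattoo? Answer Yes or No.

No

2. professional liability coverage $625,000 < $675,000 → not met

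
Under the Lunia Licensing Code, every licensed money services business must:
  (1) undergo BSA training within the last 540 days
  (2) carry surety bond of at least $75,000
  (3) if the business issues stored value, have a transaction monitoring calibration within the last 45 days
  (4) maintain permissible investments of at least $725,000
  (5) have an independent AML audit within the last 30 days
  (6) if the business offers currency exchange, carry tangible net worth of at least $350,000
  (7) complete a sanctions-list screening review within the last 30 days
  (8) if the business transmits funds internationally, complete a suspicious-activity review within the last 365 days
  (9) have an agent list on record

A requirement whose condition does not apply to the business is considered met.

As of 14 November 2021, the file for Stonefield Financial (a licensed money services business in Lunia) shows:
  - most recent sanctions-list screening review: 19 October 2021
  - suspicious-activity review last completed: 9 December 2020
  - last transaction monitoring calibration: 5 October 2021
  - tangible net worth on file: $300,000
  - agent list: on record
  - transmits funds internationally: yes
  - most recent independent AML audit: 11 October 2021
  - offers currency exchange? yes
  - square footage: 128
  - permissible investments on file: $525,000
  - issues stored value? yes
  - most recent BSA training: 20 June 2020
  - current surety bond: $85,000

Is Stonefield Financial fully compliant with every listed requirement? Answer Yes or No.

No

1. BSA training 512 days ago vs limit 540 → met
2. surety bond $85,000 ≥ $75,000 → met
3. condition 'issues stored value' holds; transaction monitoring calibration 40 days ago vs limit 45 → met
4. permissible investments $525,000 < $725,000 → not met
5. independent AML audit 34 days ago vs limit 30 → not met
6. condition 'offers currency exchange' holds; tangible net worth $300,000 < $350,000 → not met
7. sanctions-list screening review 26 days ago vs limit 30 → met
8. condition 'transmits funds internationally' holds; suspicious-activity review 340 days ago vs limit 365 → met
9. agent list present → met
Not met: 4, 5, 6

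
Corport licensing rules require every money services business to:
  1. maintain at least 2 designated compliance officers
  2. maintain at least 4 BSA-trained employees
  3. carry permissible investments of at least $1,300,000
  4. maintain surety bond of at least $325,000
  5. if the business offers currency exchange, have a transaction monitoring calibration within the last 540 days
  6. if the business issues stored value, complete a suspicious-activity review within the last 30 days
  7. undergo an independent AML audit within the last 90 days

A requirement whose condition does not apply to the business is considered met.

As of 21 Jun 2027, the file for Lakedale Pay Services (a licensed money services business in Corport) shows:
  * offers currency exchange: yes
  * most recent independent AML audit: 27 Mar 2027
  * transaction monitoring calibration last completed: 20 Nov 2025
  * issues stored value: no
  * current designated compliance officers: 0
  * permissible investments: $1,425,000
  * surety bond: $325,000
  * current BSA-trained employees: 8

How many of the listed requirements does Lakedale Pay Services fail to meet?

2

1. designated compliance officers 0 < 2 → not met
2. BSA-trained employees 8 ≥ 4 → met
3. permissible investments $1,425,000 ≥ $1,300,000 → met
4. surety bond $325,000 ≥ $325,000 → met
5. condition 'offers currency exchange' holds; transaction monitoring calibration 578 days ago vs limit 540 → not met
6. condition 'issues stored value' does not hold → requirement n/a → met
7. independent AML audit 86 days ago vs limit 90 → met
Not met: 2 of 7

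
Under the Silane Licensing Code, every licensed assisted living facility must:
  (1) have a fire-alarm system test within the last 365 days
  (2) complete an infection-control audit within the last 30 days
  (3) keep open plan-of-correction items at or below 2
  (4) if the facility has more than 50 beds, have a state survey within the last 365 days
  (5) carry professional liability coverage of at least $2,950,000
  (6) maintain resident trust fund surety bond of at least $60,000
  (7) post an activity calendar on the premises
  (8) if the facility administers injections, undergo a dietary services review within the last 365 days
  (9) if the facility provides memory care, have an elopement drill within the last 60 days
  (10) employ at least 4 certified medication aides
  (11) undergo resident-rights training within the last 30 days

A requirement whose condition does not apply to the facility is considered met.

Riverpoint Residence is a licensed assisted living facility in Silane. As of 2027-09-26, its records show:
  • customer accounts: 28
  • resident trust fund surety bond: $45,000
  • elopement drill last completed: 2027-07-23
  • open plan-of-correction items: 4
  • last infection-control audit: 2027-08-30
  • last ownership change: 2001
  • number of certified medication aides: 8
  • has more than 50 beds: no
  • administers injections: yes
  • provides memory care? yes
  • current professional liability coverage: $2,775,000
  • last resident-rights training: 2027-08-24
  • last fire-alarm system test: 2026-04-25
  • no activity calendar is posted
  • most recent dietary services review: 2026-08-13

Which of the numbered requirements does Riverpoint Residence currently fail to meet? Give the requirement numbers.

1. fire-alarm system test 519 days ago vs limit 365 → not met
2. infection-control audit 27 days ago vs limit 30 → met
3. open plan-of-correction items 4 > 2 → not met
4. condition 'has more than 50 beds' does not hold → requirement n/a → met
5. professional liability coverage $2,775,000 < $2,950,000 → not met
6. resident trust fund surety bond $45,000 < $60,000 → not met
7. activity calendar absent → not met
8. condition 'administers injections' holds; dietary services review 409 days ago vs limit 365 → not met
9. condition 'provides memory care' holds; elopement drill 65 days ago vs limit 60 → not met
10. certified medication aides 8 ≥ 4 → met
11. resident-rights training 33 days ago vs limit 30 → not met
Not met: 1, 3, 5, 6, 7, 8, 9, 11

1, 3, 5, 6, 7, 8, 9, 11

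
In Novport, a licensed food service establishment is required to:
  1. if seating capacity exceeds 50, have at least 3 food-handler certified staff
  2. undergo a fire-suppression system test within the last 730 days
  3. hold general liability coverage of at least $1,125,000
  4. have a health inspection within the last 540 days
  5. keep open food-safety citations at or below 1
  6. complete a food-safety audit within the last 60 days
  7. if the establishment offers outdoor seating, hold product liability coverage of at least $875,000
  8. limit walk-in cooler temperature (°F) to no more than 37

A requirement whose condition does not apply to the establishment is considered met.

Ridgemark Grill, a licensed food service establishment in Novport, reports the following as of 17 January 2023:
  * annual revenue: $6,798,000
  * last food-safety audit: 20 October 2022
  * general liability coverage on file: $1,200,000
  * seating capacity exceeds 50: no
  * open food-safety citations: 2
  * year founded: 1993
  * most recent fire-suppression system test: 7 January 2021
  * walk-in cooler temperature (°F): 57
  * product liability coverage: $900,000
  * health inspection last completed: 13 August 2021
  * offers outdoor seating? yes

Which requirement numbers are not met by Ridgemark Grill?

2, 5, 6, 8

1. condition 'seating capacity exceeds 50' does not hold → requirement n/a → met
2. fire-suppression system test 740 days ago vs limit 730 → not met
3. general liability coverage $1,200,000 ≥ $1,125,000 → met
4. health inspection 522 days ago vs limit 540 → met
5. open food-safety citations 2 > 1 → not met
6. food-safety audit 89 days ago vs limit 60 → not met
7. condition 'offers outdoor seating' holds; product liability coverage $900,000 ≥ $875,000 → met
8. walk-in cooler temperature (°F) 57 > 37 → not met
Not met: 2, 5, 6, 8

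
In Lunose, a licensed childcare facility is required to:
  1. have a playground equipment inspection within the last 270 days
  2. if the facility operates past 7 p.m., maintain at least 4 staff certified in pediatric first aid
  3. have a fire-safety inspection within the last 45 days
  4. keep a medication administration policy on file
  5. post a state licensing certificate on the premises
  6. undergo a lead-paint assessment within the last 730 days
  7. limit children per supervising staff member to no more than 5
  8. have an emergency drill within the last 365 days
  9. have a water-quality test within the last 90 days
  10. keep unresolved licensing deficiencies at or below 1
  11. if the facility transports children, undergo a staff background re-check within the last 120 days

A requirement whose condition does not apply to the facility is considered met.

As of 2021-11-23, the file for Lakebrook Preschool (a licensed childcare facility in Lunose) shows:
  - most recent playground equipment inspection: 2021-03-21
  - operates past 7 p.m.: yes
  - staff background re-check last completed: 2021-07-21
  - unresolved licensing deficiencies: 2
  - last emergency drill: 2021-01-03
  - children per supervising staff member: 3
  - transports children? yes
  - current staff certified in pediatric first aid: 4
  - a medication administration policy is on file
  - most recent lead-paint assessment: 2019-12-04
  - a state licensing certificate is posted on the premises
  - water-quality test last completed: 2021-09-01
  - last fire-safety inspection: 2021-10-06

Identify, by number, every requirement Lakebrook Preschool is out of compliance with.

1. playground equipment inspection 247 days ago vs limit 270 → met
2. condition 'operates past 7 p.m.' holds; staff certified in pediatric first aid 4 ≥ 4 → met
3. fire-safety inspection 48 days ago vs limit 45 → not met
4. medication administration policy present → met
5. state licensing certificate present → met
6. lead-paint assessment 720 days ago vs limit 730 → met
7. children per supervising staff member 3 ≤ 5 → met
8. emergency drill 324 days ago vs limit 365 → met
9. water-quality test 83 days ago vs limit 90 → met
10. unresolved licensing deficiencies 2 > 1 → not met
11. condition 'transports children' holds; staff background re-check 125 days ago vs limit 120 → not met
Not met: 3, 10, 11

3, 10, 11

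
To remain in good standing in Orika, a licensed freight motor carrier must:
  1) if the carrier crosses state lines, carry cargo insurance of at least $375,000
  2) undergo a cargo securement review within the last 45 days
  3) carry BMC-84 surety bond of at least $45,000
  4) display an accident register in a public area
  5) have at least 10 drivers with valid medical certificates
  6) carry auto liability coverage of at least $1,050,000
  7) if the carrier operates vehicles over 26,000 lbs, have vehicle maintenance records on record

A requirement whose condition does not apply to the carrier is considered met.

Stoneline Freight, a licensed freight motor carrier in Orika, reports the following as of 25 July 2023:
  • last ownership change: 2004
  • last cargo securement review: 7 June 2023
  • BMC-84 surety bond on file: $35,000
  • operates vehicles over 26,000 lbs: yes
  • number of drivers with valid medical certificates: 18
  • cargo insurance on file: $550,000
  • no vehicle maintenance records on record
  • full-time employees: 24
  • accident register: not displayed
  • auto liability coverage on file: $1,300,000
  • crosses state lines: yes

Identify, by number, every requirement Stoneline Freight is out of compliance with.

1. condition 'crosses state lines' holds; cargo insurance $550,000 ≥ $375,000 → met
2. cargo securement review 48 days ago vs limit 45 → not met
3. BMC-84 surety bond $35,000 < $45,000 → not met
4. accident register absent → not met
5. drivers with valid medical certificates 18 ≥ 10 → met
6. auto liability coverage $1,300,000 ≥ $1,050,000 → met
7. condition 'operates vehicles over 26,000 lbs' holds; vehicle maintenance records absent → not met
Not met: 2, 3, 4, 7

2, 3, 4, 7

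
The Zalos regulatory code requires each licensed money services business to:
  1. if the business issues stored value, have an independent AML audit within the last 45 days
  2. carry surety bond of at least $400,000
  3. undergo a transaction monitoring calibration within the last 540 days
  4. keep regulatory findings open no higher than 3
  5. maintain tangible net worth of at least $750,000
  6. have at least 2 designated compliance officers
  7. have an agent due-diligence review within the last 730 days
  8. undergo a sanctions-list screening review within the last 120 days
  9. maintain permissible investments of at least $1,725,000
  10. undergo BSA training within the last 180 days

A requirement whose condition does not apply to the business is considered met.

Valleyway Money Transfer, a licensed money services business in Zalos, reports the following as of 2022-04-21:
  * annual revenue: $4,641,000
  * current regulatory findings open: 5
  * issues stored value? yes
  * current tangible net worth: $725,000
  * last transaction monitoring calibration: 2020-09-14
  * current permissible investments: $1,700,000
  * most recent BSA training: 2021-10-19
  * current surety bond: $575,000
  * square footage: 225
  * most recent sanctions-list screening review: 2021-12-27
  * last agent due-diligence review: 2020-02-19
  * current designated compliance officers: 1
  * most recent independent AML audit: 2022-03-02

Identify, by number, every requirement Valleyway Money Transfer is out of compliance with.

1. condition 'issues stored value' holds; independent AML audit 50 days ago vs limit 45 → not met
2. surety bond $575,000 ≥ $400,000 → met
3. transaction monitoring calibration 584 days ago vs limit 540 → not met
4. regulatory findings open 5 > 3 → not met
5. tangible net worth $725,000 < $750,000 → not met
6. designated compliance officers 1 < 2 → not met
7. agent due-diligence review 792 days ago vs limit 730 → not met
8. sanctions-list screening review 115 days ago vs limit 120 → met
9. permissible investments $1,700,000 < $1,725,000 → not met
10. BSA training 184 days ago vs limit 180 → not met
Not met: 1, 3, 4, 5, 6, 7, 9, 10

1, 3, 4, 5, 6, 7, 9, 10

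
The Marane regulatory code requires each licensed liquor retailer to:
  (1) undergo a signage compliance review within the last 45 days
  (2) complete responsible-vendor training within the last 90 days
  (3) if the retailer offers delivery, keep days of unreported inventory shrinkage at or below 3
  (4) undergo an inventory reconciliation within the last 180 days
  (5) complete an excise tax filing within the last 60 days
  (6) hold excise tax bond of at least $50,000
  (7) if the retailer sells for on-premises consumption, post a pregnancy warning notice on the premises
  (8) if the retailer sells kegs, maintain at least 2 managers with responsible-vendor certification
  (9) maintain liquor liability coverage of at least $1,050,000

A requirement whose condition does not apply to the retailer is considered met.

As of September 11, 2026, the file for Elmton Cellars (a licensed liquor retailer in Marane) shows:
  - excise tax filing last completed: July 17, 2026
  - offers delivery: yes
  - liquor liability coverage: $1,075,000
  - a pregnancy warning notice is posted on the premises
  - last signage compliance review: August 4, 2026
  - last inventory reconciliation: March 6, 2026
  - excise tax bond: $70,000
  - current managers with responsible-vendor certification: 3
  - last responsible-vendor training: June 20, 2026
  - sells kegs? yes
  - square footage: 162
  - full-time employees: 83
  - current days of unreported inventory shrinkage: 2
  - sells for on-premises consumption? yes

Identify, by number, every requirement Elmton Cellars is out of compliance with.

1. signage compliance review 38 days ago vs limit 45 → met
2. responsible-vendor training 83 days ago vs limit 90 → met
3. condition 'offers delivery' holds; days of unreported inventory shrinkage 2 ≤ 3 → met
4. inventory reconciliation 189 days ago vs limit 180 → not met
5. excise tax filing 56 days ago vs limit 60 → met
6. excise tax bond $70,000 ≥ $50,000 → met
7. condition 'sells for on-premises consumption' holds; pregnancy warning notice present → met
8. condition 'sells kegs' holds; managers with responsible-vendor certification 3 ≥ 2 → met
9. liquor liability coverage $1,075,000 ≥ $1,050,000 → met
Not met: 4

4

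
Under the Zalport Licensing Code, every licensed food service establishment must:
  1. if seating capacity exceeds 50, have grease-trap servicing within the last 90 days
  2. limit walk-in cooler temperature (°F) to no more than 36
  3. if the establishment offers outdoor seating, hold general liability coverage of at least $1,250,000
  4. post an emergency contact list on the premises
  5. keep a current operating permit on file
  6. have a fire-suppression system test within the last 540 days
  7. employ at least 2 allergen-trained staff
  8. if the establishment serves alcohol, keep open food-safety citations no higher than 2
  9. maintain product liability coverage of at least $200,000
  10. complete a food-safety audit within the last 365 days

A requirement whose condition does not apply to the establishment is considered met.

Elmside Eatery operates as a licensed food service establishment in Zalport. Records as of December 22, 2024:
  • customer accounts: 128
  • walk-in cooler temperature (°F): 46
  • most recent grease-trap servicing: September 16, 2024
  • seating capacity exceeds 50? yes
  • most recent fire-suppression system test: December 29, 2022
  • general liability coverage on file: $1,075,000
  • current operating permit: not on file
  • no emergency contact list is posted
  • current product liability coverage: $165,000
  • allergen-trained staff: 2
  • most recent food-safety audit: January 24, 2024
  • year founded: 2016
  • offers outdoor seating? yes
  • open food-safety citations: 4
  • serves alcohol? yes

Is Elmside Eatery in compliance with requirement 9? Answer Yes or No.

9. product liability coverage $165,000 < $200,000 → not met

No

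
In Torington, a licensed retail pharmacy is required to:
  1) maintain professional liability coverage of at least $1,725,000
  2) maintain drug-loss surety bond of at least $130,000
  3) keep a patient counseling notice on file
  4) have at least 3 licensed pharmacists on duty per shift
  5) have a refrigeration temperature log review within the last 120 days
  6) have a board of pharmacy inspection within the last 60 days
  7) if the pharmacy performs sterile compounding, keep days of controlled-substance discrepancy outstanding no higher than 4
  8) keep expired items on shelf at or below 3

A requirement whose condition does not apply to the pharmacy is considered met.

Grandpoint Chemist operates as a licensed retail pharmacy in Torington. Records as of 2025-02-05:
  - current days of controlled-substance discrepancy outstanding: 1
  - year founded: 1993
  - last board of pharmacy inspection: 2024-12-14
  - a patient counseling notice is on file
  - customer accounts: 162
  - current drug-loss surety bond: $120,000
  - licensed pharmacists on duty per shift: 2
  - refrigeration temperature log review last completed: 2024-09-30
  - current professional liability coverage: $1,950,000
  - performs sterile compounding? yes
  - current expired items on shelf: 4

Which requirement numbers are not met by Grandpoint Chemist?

1. professional liability coverage $1,950,000 ≥ $1,725,000 → met
2. drug-loss surety bond $120,000 < $130,000 → not met
3. patient counseling notice present → met
4. licensed pharmacists on duty per shift 2 < 3 → not met
5. refrigeration temperature log review 128 days ago vs limit 120 → not met
6. board of pharmacy inspection 53 days ago vs limit 60 → met
7. condition 'performs sterile compounding' holds; days of controlled-substance discrepancy outstanding 1 ≤ 4 → met
8. expired items on shelf 4 > 3 → not met
Not met: 2, 4, 5, 8

2, 4, 5, 8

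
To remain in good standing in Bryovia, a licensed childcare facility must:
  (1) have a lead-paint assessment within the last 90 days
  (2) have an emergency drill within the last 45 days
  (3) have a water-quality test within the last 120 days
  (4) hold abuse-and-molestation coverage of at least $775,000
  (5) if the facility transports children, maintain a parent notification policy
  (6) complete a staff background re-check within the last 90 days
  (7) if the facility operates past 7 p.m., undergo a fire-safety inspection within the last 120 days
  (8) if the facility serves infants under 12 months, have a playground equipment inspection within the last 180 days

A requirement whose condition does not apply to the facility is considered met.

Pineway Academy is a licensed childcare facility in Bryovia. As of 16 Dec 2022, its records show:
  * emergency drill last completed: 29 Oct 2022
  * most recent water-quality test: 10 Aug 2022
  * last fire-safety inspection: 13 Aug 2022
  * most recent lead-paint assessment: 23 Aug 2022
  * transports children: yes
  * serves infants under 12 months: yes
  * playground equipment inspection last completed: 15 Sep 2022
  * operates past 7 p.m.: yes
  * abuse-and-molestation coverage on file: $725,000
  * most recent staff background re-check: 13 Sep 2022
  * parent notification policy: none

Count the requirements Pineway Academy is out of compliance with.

1. lead-paint assessment 115 days ago vs limit 90 → not met
2. emergency drill 48 days ago vs limit 45 → not met
3. water-quality test 128 days ago vs limit 120 → not met
4. abuse-and-molestation coverage $725,000 < $775,000 → not met
5. condition 'transports children' holds; parent notification policy absent → not met
6. staff background re-check 94 days ago vs limit 90 → not met
7. condition 'operates past 7 p.m.' holds; fire-safety inspection 125 days ago vs limit 120 → not met
8. condition 'serves infants under 12 months' holds; playground equipment inspection 92 days ago vs limit 180 → met
Not met: 7 of 8

7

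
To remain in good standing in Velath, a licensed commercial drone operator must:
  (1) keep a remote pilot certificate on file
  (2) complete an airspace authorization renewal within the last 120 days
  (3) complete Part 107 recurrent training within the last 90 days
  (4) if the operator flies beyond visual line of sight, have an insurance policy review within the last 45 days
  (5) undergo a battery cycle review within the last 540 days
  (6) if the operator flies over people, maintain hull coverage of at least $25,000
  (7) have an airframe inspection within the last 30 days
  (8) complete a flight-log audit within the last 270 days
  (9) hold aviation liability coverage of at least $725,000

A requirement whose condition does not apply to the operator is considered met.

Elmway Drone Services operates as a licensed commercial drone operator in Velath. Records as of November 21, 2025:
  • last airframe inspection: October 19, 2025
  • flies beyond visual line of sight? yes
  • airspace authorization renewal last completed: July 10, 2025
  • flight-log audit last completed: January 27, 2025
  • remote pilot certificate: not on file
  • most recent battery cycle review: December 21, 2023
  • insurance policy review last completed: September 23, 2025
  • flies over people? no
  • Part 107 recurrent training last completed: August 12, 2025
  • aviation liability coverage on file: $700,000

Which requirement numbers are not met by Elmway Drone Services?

1, 2, 3, 4, 5, 7, 8, 9

1. remote pilot certificate absent → not met
2. airspace authorization renewal 134 days ago vs limit 120 → not met
3. Part 107 recurrent training 101 days ago vs limit 90 → not met
4. condition 'flies beyond visual line of sight' holds; insurance policy review 59 days ago vs limit 45 → not met
5. battery cycle review 701 days ago vs limit 540 → not met
6. condition 'flies over people' does not hold → requirement n/a → met
7. airframe inspection 33 days ago vs limit 30 → not met
8. flight-log audit 298 days ago vs limit 270 → not met
9. aviation liability coverage $700,000 < $725,000 → not met
Not met: 1, 2, 3, 4, 5, 7, 8, 9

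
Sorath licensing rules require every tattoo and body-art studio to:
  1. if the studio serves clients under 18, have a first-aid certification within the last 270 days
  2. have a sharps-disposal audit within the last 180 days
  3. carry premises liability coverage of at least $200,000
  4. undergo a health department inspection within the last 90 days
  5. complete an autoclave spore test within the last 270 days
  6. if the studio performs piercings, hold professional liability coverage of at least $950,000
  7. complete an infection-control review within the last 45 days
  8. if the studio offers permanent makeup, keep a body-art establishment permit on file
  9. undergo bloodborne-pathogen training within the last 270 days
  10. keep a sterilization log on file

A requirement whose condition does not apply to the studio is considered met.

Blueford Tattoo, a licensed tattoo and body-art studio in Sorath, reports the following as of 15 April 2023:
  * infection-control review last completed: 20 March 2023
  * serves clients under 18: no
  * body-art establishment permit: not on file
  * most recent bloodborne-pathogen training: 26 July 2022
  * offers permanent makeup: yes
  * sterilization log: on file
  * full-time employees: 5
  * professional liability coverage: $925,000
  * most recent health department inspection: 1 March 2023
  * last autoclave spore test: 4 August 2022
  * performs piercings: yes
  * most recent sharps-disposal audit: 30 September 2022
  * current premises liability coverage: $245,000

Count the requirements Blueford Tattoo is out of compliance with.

1. condition 'serves clients under 18' does not hold → requirement n/a → met
2. sharps-disposal audit 197 days ago vs limit 180 → not met
3. premises liability coverage $245,000 ≥ $200,000 → met
4. health department inspection 45 days ago vs limit 90 → met
5. autoclave spore test 254 days ago vs limit 270 → met
6. condition 'performs piercings' holds; professional liability coverage $925,000 < $950,000 → not met
7. infection-control review 26 days ago vs limit 45 → met
8. condition 'offers permanent makeup' holds; body-art establishment permit absent → not met
9. bloodborne-pathogen training 263 days ago vs limit 270 → met
10. sterilization log present → met
Not met: 3 of 10

3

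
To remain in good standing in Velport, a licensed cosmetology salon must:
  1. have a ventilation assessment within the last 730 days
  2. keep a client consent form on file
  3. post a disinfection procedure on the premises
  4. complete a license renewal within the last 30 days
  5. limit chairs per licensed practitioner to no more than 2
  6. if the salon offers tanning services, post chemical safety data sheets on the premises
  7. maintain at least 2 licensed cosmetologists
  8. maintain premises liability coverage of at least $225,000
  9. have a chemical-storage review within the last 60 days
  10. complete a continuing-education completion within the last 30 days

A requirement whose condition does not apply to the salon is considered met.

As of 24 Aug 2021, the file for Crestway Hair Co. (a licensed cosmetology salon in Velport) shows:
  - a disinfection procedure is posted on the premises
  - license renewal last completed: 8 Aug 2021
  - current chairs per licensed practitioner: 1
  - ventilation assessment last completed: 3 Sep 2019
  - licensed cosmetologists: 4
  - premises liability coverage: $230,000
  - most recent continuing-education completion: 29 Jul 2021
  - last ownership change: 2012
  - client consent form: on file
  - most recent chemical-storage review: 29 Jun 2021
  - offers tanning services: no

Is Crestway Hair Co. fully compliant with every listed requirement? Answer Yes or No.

1. ventilation assessment 721 days ago vs limit 730 → met
2. client consent form present → met
3. disinfection procedure present → met
4. license renewal 16 days ago vs limit 30 → met
5. chairs per licensed practitioner 1 ≤ 2 → met
6. condition 'offers tanning services' does not hold → requirement n/a → met
7. licensed cosmetologists 4 ≥ 2 → met
8. premises liability coverage $230,000 ≥ $225,000 → met
9. chemical-storage review 56 days ago vs limit 60 → met
10. continuing-education completion 26 days ago vs limit 30 → met
All met.

Yes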